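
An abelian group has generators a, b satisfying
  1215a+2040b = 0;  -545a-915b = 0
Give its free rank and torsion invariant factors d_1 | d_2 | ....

rank_ℚ(R)=2; free=2−2=0
SNF(R) diag = [5, 15] → torsion [5, 15]

Answer: M ≅ ℤ/5 ⊕ ℤ/15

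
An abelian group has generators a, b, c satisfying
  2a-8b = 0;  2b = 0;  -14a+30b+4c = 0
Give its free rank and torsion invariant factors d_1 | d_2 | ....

Answer: M ≅ ℤ/2 ⊕ ℤ/2 ⊕ ℤ/4

Derivation:
rank_ℚ(R)=3; free=3−3=0
SNF(R) diag = [2, 2, 4] → torsion [2, 2, 4]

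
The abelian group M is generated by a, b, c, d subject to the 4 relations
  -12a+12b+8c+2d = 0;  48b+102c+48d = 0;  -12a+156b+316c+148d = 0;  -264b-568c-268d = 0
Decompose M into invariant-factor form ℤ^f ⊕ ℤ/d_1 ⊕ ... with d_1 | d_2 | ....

rank_ℚ(R)=4; free=4−4=0
SNF(R) diag = [2, 6, 12, 24] → torsion [2, 6, 12, 24]

Answer: M ≅ ℤ/2 ⊕ ℤ/6 ⊕ ℤ/12 ⊕ ℤ/24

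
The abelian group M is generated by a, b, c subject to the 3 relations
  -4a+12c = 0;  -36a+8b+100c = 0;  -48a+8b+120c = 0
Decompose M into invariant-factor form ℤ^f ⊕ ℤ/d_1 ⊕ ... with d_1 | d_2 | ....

Answer: M ≅ ℤ/4 ⊕ ℤ/8 ⊕ ℤ/16

Derivation:
rank_ℚ(R)=3; free=3−3=0
SNF(R) diag = [4, 8, 16] → torsion [4, 8, 16]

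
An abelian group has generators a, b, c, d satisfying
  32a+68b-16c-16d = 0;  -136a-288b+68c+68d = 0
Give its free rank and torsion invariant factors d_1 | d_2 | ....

Answer: M ≅ ℤ^2 ⊕ ℤ/4 ⊕ ℤ/4

Derivation:
rank_ℚ(R)=2; free=4−2=2
SNF(R) diag = [4, 4] → torsion [4, 4]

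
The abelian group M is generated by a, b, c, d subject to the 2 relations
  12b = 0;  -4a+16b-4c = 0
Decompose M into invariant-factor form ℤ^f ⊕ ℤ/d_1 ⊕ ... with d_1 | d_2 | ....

rank_ℚ(R)=2; free=4−2=2
SNF(R) diag = [4, 12] → torsion [4, 12]

Answer: M ≅ ℤ^2 ⊕ ℤ/4 ⊕ ℤ/12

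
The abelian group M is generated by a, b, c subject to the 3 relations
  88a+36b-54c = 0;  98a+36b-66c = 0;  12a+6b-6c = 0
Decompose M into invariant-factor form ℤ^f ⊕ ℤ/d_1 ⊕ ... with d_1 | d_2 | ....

rank_ℚ(R)=3; free=3−3=0
SNF(R) diag = [2, 6, 6] → torsion [2, 6, 6]

Answer: M ≅ ℤ/2 ⊕ ℤ/6 ⊕ ℤ/6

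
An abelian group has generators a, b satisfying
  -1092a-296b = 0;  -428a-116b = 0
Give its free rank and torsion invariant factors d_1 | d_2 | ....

Answer: M ≅ ℤ/4 ⊕ ℤ/4

Derivation:
rank_ℚ(R)=2; free=2−2=0
SNF(R) diag = [4, 4] → torsion [4, 4]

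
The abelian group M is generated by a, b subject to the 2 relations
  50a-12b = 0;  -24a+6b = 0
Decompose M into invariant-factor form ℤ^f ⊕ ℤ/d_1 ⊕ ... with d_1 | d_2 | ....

rank_ℚ(R)=2; free=2−2=0
SNF(R) diag = [2, 6] → torsion [2, 6]

Answer: M ≅ ℤ/2 ⊕ ℤ/6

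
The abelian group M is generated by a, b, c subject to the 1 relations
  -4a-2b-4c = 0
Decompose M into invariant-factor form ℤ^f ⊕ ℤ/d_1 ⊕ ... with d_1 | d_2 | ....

Answer: M ≅ ℤ^2 ⊕ ℤ/2

Derivation:
rank_ℚ(R)=1; free=3−1=2
SNF(R) diag = [2] → torsion [2]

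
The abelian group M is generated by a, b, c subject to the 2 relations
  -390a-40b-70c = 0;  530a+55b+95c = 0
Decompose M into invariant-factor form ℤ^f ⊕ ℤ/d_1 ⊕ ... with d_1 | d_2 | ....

rank_ℚ(R)=2; free=3−2=1
SNF(R) diag = [5, 10] → torsion [5, 10]

Answer: M ≅ ℤ^1 ⊕ ℤ/5 ⊕ ℤ/10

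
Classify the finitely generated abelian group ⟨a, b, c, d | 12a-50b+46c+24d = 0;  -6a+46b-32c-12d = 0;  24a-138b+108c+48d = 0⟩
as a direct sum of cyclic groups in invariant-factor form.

Answer: M ≅ ℤ^1 ⊕ ℤ/2 ⊕ ℤ/6 ⊕ ℤ/6

Derivation:
rank_ℚ(R)=3; free=4−3=1
SNF(R) diag = [2, 6, 6] → torsion [2, 6, 6]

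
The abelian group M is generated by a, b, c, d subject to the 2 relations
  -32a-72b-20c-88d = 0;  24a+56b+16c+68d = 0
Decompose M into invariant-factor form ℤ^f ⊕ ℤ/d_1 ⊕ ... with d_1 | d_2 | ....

rank_ℚ(R)=2; free=4−2=2
SNF(R) diag = [4, 4] → torsion [4, 4]

Answer: M ≅ ℤ^2 ⊕ ℤ/4 ⊕ ℤ/4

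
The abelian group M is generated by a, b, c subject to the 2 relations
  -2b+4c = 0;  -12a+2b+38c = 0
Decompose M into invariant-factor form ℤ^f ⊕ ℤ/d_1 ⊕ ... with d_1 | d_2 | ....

rank_ℚ(R)=2; free=3−2=1
SNF(R) diag = [2, 6] → torsion [2, 6]

Answer: M ≅ ℤ^1 ⊕ ℤ/2 ⊕ ℤ/6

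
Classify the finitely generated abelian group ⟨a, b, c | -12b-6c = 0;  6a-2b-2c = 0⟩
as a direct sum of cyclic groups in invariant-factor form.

rank_ℚ(R)=2; free=3−2=1
SNF(R) diag = [2, 6] → torsion [2, 6]

Answer: M ≅ ℤ^1 ⊕ ℤ/2 ⊕ ℤ/6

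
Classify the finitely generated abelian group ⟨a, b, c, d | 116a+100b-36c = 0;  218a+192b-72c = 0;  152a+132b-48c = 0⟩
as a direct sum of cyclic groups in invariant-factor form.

rank_ℚ(R)=3; free=4−3=1
SNF(R) diag = [2, 4, 12] → torsion [2, 4, 12]

Answer: M ≅ ℤ^1 ⊕ ℤ/2 ⊕ ℤ/4 ⊕ ℤ/12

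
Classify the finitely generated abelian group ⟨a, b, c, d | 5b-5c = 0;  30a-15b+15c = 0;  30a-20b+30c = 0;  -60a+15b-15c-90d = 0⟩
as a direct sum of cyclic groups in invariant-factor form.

Answer: M ≅ ℤ/5 ⊕ ℤ/10 ⊕ ℤ/30 ⊕ ℤ/90

Derivation:
rank_ℚ(R)=4; free=4−4=0
SNF(R) diag = [5, 10, 30, 90] → torsion [5, 10, 30, 90]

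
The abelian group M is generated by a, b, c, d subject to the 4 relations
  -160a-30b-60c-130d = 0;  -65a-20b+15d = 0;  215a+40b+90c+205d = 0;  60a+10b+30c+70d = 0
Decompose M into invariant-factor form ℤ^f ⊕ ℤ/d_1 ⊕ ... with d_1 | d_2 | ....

Answer: M ≅ ℤ/5 ⊕ ℤ/10 ⊕ ℤ/10 ⊕ ℤ/30

Derivation:
rank_ℚ(R)=4; free=4−4=0
SNF(R) diag = [5, 10, 10, 30] → torsion [5, 10, 10, 30]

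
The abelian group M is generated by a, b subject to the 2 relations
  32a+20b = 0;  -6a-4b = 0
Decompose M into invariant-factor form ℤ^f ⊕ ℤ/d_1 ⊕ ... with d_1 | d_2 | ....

Answer: M ≅ ℤ/2 ⊕ ℤ/4

Derivation:
rank_ℚ(R)=2; free=2−2=0
SNF(R) diag = [2, 4] → torsion [2, 4]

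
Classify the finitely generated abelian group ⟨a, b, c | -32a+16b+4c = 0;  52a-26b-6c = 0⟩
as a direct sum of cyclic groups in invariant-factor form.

rank_ℚ(R)=2; free=3−2=1
SNF(R) diag = [2, 4] → torsion [2, 4]

Answer: M ≅ ℤ^1 ⊕ ℤ/2 ⊕ ℤ/4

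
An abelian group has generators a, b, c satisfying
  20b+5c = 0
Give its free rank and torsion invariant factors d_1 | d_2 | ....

rank_ℚ(R)=1; free=3−1=2
SNF(R) diag = [5] → torsion [5]

Answer: M ≅ ℤ^2 ⊕ ℤ/5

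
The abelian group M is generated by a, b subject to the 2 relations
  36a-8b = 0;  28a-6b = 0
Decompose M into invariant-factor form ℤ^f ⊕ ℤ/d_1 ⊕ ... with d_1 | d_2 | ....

rank_ℚ(R)=2; free=2−2=0
SNF(R) diag = [2, 4] → torsion [2, 4]

Answer: M ≅ ℤ/2 ⊕ ℤ/4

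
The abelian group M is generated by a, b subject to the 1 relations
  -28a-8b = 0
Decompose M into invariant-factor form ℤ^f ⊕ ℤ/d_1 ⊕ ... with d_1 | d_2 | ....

rank_ℚ(R)=1; free=2−1=1
SNF(R) diag = [4] → torsion [4]

Answer: M ≅ ℤ^1 ⊕ ℤ/4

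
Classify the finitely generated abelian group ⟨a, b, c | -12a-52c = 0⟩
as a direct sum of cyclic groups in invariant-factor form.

Answer: M ≅ ℤ^2 ⊕ ℤ/4

Derivation:
rank_ℚ(R)=1; free=3−1=2
SNF(R) diag = [4] → torsion [4]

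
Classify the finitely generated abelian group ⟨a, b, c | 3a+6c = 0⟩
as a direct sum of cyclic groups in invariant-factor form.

Answer: M ≅ ℤ^2 ⊕ ℤ/3

Derivation:
rank_ℚ(R)=1; free=3−1=2
SNF(R) diag = [3] → torsion [3]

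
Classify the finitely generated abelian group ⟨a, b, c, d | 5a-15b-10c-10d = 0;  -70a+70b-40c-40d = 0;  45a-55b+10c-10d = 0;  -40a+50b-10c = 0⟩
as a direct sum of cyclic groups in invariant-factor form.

Answer: M ≅ ℤ/5 ⊕ ℤ/10 ⊕ ℤ/20 ⊕ ℤ/20

Derivation:
rank_ℚ(R)=4; free=4−4=0
SNF(R) diag = [5, 10, 20, 20] → torsion [5, 10, 20, 20]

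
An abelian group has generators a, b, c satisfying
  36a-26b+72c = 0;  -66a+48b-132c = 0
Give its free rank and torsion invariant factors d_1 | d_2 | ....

Answer: M ≅ ℤ^1 ⊕ ℤ/2 ⊕ ℤ/6

Derivation:
rank_ℚ(R)=2; free=3−2=1
SNF(R) diag = [2, 6] → torsion [2, 6]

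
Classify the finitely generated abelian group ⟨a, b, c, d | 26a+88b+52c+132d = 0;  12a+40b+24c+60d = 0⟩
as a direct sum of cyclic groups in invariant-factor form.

Answer: M ≅ ℤ^2 ⊕ ℤ/2 ⊕ ℤ/4

Derivation:
rank_ℚ(R)=2; free=4−2=2
SNF(R) diag = [2, 4] → torsion [2, 4]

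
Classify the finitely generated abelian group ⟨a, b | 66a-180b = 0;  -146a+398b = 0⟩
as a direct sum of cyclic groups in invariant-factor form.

Answer: M ≅ ℤ/2 ⊕ ℤ/6

Derivation:
rank_ℚ(R)=2; free=2−2=0
SNF(R) diag = [2, 6] → torsion [2, 6]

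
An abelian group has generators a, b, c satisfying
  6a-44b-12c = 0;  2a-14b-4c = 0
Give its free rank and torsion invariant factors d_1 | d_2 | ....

Answer: M ≅ ℤ^1 ⊕ ℤ/2 ⊕ ℤ/2

Derivation:
rank_ℚ(R)=2; free=3−2=1
SNF(R) diag = [2, 2] → torsion [2, 2]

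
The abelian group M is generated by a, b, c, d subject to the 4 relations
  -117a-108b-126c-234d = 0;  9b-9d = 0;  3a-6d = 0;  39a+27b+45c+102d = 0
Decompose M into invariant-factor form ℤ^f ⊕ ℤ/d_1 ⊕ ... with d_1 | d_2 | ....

Answer: M ≅ ℤ/3 ⊕ ℤ/9 ⊕ ℤ/9 ⊕ ℤ/18

Derivation:
rank_ℚ(R)=4; free=4−4=0
SNF(R) diag = [3, 9, 9, 18] → torsion [3, 9, 9, 18]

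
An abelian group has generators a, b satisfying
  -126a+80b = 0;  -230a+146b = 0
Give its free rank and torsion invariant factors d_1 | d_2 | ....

rank_ℚ(R)=2; free=2−2=0
SNF(R) diag = [2, 2] → torsion [2, 2]

Answer: M ≅ ℤ/2 ⊕ ℤ/2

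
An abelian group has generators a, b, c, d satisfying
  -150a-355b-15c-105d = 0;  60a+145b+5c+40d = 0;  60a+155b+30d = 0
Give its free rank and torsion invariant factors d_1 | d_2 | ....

Answer: M ≅ ℤ^1 ⊕ ℤ/5 ⊕ ℤ/5 ⊕ ℤ/15

Derivation:
rank_ℚ(R)=3; free=4−3=1
SNF(R) diag = [5, 5, 15] → torsion [5, 5, 15]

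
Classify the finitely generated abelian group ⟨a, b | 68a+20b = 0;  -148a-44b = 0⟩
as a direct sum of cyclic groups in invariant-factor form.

Answer: M ≅ ℤ/4 ⊕ ℤ/8

Derivation:
rank_ℚ(R)=2; free=2−2=0
SNF(R) diag = [4, 8] → torsion [4, 8]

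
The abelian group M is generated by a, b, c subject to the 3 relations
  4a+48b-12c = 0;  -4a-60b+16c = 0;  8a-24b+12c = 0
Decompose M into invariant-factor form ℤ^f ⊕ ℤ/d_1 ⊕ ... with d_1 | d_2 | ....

Answer: M ≅ ℤ/4 ⊕ ℤ/4 ⊕ ℤ/12

Derivation:
rank_ℚ(R)=3; free=3−3=0
SNF(R) diag = [4, 4, 12] → torsion [4, 4, 12]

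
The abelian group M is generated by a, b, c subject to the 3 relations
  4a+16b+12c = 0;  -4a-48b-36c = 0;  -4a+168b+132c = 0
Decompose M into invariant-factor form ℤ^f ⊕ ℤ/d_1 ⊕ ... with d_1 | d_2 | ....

Answer: M ≅ ℤ/4 ⊕ ℤ/8 ⊕ ℤ/24

Derivation:
rank_ℚ(R)=3; free=3−3=0
SNF(R) diag = [4, 8, 24] → torsion [4, 8, 24]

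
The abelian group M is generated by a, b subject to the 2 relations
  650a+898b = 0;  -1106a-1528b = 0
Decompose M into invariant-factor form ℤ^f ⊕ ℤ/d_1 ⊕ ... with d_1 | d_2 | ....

Answer: M ≅ ℤ/2 ⊕ ℤ/6

Derivation:
rank_ℚ(R)=2; free=2−2=0
SNF(R) diag = [2, 6] → torsion [2, 6]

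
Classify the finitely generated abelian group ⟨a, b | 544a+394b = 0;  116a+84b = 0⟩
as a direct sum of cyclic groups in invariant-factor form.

Answer: M ≅ ℤ/2 ⊕ ℤ/4

Derivation:
rank_ℚ(R)=2; free=2−2=0
SNF(R) diag = [2, 4] → torsion [2, 4]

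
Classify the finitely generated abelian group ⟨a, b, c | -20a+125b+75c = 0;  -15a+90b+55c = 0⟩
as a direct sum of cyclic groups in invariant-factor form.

rank_ℚ(R)=2; free=3−2=1
SNF(R) diag = [5, 5] → torsion [5, 5]

Answer: M ≅ ℤ^1 ⊕ ℤ/5 ⊕ ℤ/5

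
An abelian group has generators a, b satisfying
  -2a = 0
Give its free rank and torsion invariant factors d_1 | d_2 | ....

Answer: M ≅ ℤ^1 ⊕ ℤ/2

Derivation:
rank_ℚ(R)=1; free=2−1=1
SNF(R) diag = [2] → torsion [2]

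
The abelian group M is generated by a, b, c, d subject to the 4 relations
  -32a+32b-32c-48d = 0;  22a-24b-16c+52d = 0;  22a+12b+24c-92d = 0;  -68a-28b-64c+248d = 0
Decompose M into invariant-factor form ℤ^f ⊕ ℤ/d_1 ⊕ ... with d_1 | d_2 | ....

rank_ℚ(R)=4; free=4−4=0
SNF(R) diag = [2, 4, 8, 16] → torsion [2, 4, 8, 16]

Answer: M ≅ ℤ/2 ⊕ ℤ/4 ⊕ ℤ/8 ⊕ ℤ/16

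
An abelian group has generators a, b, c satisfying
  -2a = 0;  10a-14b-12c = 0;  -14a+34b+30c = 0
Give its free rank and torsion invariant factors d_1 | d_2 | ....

Answer: M ≅ ℤ/2 ⊕ ℤ/2 ⊕ ℤ/6

Derivation:
rank_ℚ(R)=3; free=3−3=0
SNF(R) diag = [2, 2, 6] → torsion [2, 2, 6]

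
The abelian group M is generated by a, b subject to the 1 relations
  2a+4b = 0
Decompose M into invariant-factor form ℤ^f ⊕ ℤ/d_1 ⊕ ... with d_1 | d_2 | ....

rank_ℚ(R)=1; free=2−1=1
SNF(R) diag = [2] → torsion [2]

Answer: M ≅ ℤ^1 ⊕ ℤ/2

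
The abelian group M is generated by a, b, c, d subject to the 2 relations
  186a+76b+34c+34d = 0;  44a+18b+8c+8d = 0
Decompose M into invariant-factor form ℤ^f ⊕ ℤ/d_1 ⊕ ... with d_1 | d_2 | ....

rank_ℚ(R)=2; free=4−2=2
SNF(R) diag = [2, 2] → torsion [2, 2]

Answer: M ≅ ℤ^2 ⊕ ℤ/2 ⊕ ℤ/2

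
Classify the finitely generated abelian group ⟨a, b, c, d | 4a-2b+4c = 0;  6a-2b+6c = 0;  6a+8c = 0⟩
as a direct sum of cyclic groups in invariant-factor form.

Answer: M ≅ ℤ^1 ⊕ ℤ/2 ⊕ ℤ/2 ⊕ ℤ/2

Derivation:
rank_ℚ(R)=3; free=4−3=1
SNF(R) diag = [2, 2, 2] → torsion [2, 2, 2]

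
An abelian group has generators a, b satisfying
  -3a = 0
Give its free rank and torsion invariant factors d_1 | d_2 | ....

rank_ℚ(R)=1; free=2−1=1
SNF(R) diag = [3] → torsion [3]

Answer: M ≅ ℤ^1 ⊕ ℤ/3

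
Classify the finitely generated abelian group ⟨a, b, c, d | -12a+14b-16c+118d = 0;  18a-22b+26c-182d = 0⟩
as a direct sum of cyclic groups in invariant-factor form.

Answer: M ≅ ℤ^2 ⊕ ℤ/2 ⊕ ℤ/6

Derivation:
rank_ℚ(R)=2; free=4−2=2
SNF(R) diag = [2, 6] → torsion [2, 6]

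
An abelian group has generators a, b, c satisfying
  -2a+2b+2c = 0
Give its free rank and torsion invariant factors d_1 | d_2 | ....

rank_ℚ(R)=1; free=3−1=2
SNF(R) diag = [2] → torsion [2]

Answer: M ≅ ℤ^2 ⊕ ℤ/2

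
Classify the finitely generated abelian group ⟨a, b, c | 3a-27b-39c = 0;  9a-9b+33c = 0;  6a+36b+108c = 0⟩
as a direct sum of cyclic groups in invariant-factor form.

Answer: M ≅ ℤ/3 ⊕ ℤ/6 ⊕ ℤ/18

Derivation:
rank_ℚ(R)=3; free=3−3=0
SNF(R) diag = [3, 6, 18] → torsion [3, 6, 18]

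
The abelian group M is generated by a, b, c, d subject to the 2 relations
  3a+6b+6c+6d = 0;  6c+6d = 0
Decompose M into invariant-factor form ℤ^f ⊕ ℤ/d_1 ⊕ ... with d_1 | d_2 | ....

rank_ℚ(R)=2; free=4−2=2
SNF(R) diag = [3, 6] → torsion [3, 6]

Answer: M ≅ ℤ^2 ⊕ ℤ/3 ⊕ ℤ/6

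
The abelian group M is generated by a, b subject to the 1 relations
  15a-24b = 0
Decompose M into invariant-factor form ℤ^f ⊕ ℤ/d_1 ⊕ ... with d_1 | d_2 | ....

rank_ℚ(R)=1; free=2−1=1
SNF(R) diag = [3] → torsion [3]

Answer: M ≅ ℤ^1 ⊕ ℤ/3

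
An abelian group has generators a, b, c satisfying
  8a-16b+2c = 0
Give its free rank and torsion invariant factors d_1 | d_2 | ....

rank_ℚ(R)=1; free=3−1=2
SNF(R) diag = [2] → torsion [2]

Answer: M ≅ ℤ^2 ⊕ ℤ/2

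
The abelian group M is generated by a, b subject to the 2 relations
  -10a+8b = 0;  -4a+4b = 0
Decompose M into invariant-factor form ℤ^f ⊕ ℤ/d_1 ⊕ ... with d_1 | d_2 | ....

rank_ℚ(R)=2; free=2−2=0
SNF(R) diag = [2, 4] → torsion [2, 4]

Answer: M ≅ ℤ/2 ⊕ ℤ/4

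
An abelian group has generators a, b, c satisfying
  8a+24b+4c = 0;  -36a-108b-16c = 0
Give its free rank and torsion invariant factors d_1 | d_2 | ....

rank_ℚ(R)=2; free=3−2=1
SNF(R) diag = [4, 4] → torsion [4, 4]

Answer: M ≅ ℤ^1 ⊕ ℤ/4 ⊕ ℤ/4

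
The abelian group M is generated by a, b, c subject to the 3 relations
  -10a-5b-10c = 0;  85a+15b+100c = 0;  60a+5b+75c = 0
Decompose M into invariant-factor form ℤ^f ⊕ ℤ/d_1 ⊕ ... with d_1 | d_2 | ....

rank_ℚ(R)=3; free=3−3=0
SNF(R) diag = [5, 5, 15] → torsion [5, 5, 15]

Answer: M ≅ ℤ/5 ⊕ ℤ/5 ⊕ ℤ/15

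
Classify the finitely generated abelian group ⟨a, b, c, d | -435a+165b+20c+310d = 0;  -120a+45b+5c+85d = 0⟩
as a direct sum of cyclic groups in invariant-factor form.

Answer: M ≅ ℤ^2 ⊕ ℤ/5 ⊕ ℤ/15

Derivation:
rank_ℚ(R)=2; free=4−2=2
SNF(R) diag = [5, 15] → torsion [5, 15]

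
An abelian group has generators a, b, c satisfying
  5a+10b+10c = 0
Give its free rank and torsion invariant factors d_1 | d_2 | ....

Answer: M ≅ ℤ^2 ⊕ ℤ/5

Derivation:
rank_ℚ(R)=1; free=3−1=2
SNF(R) diag = [5] → torsion [5]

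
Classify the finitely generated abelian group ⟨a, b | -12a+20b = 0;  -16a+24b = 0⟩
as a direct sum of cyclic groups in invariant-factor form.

Answer: M ≅ ℤ/4 ⊕ ℤ/8

Derivation:
rank_ℚ(R)=2; free=2−2=0
SNF(R) diag = [4, 8] → torsion [4, 8]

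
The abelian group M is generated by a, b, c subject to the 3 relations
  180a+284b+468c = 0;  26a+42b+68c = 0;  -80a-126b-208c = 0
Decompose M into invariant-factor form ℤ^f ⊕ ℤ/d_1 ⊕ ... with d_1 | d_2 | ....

rank_ℚ(R)=3; free=3−3=0
SNF(R) diag = [2, 2, 4] → torsion [2, 2, 4]

Answer: M ≅ ℤ/2 ⊕ ℤ/2 ⊕ ℤ/4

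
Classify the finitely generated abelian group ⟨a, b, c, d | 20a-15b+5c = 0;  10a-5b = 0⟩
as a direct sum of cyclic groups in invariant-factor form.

rank_ℚ(R)=2; free=4−2=2
SNF(R) diag = [5, 5] → torsion [5, 5]

Answer: M ≅ ℤ^2 ⊕ ℤ/5 ⊕ ℤ/5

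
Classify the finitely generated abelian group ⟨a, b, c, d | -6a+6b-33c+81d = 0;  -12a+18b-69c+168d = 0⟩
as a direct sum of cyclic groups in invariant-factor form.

rank_ℚ(R)=2; free=4−2=2
SNF(R) diag = [3, 3] → torsion [3, 3]

Answer: M ≅ ℤ^2 ⊕ ℤ/3 ⊕ ℤ/3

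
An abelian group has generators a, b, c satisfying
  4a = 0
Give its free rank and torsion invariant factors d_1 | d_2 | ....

rank_ℚ(R)=1; free=3−1=2
SNF(R) diag = [4] → torsion [4]

Answer: M ≅ ℤ^2 ⊕ ℤ/4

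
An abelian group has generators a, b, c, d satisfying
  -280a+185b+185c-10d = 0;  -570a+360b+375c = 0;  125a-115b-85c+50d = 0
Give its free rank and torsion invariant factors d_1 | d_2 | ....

rank_ℚ(R)=3; free=4−3=1
SNF(R) diag = [5, 15, 45] → torsion [5, 15, 45]

Answer: M ≅ ℤ^1 ⊕ ℤ/5 ⊕ ℤ/15 ⊕ ℤ/45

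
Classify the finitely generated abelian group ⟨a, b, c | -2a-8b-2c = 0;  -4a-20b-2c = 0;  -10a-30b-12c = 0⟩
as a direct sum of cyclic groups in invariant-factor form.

Answer: M ≅ ℤ/2 ⊕ ℤ/2 ⊕ ℤ/6

Derivation:
rank_ℚ(R)=3; free=3−3=0
SNF(R) diag = [2, 2, 6] → torsion [2, 2, 6]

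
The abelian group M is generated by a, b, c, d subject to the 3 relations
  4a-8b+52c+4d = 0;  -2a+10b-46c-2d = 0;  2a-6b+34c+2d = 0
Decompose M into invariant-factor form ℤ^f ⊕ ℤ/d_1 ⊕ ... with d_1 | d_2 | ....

Answer: M ≅ ℤ^1 ⊕ ℤ/2 ⊕ ℤ/4 ⊕ ℤ/4

Derivation:
rank_ℚ(R)=3; free=4−3=1
SNF(R) diag = [2, 4, 4] → torsion [2, 4, 4]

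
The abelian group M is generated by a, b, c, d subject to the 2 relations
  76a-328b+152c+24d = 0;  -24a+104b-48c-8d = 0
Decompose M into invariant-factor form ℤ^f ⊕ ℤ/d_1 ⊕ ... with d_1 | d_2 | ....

Answer: M ≅ ℤ^2 ⊕ ℤ/4 ⊕ ℤ/8

Derivation:
rank_ℚ(R)=2; free=4−2=2
SNF(R) diag = [4, 8] → torsion [4, 8]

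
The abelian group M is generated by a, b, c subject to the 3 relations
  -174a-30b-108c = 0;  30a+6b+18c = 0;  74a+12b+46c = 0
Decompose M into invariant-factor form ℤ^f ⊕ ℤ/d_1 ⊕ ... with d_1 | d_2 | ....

Answer: M ≅ ℤ/2 ⊕ ℤ/6 ⊕ ℤ/6

Derivation:
rank_ℚ(R)=3; free=3−3=0
SNF(R) diag = [2, 6, 6] → torsion [2, 6, 6]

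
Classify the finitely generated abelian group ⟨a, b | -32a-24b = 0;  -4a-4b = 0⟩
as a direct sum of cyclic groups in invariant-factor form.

Answer: M ≅ ℤ/4 ⊕ ℤ/8

Derivation:
rank_ℚ(R)=2; free=2−2=0
SNF(R) diag = [4, 8] → torsion [4, 8]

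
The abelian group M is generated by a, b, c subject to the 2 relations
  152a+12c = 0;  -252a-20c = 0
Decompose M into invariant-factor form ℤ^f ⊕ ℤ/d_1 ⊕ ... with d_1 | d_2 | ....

rank_ℚ(R)=2; free=3−2=1
SNF(R) diag = [4, 4] → torsion [4, 4]

Answer: M ≅ ℤ^1 ⊕ ℤ/4 ⊕ ℤ/4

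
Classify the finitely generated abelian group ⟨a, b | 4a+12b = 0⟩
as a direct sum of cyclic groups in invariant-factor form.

rank_ℚ(R)=1; free=2−1=1
SNF(R) diag = [4] → torsion [4]

Answer: M ≅ ℤ^1 ⊕ ℤ/4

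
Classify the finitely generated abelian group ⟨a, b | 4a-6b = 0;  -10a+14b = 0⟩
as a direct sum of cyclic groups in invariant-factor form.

Answer: M ≅ ℤ/2 ⊕ ℤ/2

Derivation:
rank_ℚ(R)=2; free=2−2=0
SNF(R) diag = [2, 2] → torsion [2, 2]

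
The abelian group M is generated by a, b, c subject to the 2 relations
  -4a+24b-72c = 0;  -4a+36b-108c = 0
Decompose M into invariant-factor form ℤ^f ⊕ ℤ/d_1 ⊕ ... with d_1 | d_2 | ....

rank_ℚ(R)=2; free=3−2=1
SNF(R) diag = [4, 12] → torsion [4, 12]

Answer: M ≅ ℤ^1 ⊕ ℤ/4 ⊕ ℤ/12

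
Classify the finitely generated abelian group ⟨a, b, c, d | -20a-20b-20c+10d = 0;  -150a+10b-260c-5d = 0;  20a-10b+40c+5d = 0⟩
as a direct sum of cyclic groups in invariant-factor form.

Answer: M ≅ ℤ^1 ⊕ ℤ/5 ⊕ ℤ/10 ⊕ ℤ/20

Derivation:
rank_ℚ(R)=3; free=4−3=1
SNF(R) diag = [5, 10, 20] → torsion [5, 10, 20]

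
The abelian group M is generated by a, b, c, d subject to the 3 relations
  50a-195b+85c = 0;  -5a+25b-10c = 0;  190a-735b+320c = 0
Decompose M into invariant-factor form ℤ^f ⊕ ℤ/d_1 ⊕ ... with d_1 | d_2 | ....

rank_ℚ(R)=3; free=4−3=1
SNF(R) diag = [5, 5, 15] → torsion [5, 5, 15]

Answer: M ≅ ℤ^1 ⊕ ℤ/5 ⊕ ℤ/5 ⊕ ℤ/15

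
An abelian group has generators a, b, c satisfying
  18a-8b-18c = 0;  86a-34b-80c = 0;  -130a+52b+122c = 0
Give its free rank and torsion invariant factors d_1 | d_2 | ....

rank_ℚ(R)=3; free=3−3=0
SNF(R) diag = [2, 2, 4] → torsion [2, 2, 4]

Answer: M ≅ ℤ/2 ⊕ ℤ/2 ⊕ ℤ/4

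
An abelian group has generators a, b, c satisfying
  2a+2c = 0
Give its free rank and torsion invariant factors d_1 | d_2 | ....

Answer: M ≅ ℤ^2 ⊕ ℤ/2

Derivation:
rank_ℚ(R)=1; free=3−1=2
SNF(R) diag = [2] → torsion [2]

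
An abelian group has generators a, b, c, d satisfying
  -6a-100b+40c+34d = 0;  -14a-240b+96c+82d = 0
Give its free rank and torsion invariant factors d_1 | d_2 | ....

rank_ℚ(R)=2; free=4−2=2
SNF(R) diag = [2, 4] → torsion [2, 4]

Answer: M ≅ ℤ^2 ⊕ ℤ/2 ⊕ ℤ/4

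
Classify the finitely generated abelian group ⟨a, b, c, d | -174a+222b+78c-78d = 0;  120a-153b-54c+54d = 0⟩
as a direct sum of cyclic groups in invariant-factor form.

Answer: M ≅ ℤ^2 ⊕ ℤ/3 ⊕ ℤ/6

Derivation:
rank_ℚ(R)=2; free=4−2=2
SNF(R) diag = [3, 6] → torsion [3, 6]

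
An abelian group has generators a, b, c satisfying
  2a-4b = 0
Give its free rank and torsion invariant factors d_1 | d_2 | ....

Answer: M ≅ ℤ^2 ⊕ ℤ/2

Derivation:
rank_ℚ(R)=1; free=3−1=2
SNF(R) diag = [2] → torsion [2]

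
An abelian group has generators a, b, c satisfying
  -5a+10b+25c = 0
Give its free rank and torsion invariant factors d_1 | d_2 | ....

Answer: M ≅ ℤ^2 ⊕ ℤ/5

Derivation:
rank_ℚ(R)=1; free=3−1=2
SNF(R) diag = [5] → torsion [5]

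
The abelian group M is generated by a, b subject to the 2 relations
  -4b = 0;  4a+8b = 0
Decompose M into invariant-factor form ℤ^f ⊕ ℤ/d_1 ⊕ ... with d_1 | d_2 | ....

rank_ℚ(R)=2; free=2−2=0
SNF(R) diag = [4, 4] → torsion [4, 4]

Answer: M ≅ ℤ/4 ⊕ ℤ/4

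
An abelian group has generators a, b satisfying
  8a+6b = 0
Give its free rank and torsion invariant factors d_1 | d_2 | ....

Answer: M ≅ ℤ^1 ⊕ ℤ/2

Derivation:
rank_ℚ(R)=1; free=2−1=1
SNF(R) diag = [2] → torsion [2]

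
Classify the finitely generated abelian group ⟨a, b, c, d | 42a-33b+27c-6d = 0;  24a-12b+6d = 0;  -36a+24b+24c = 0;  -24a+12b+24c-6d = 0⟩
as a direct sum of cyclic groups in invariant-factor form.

rank_ℚ(R)=4; free=4−4=0
SNF(R) diag = [3, 6, 12, 24] → torsion [3, 6, 12, 24]

Answer: M ≅ ℤ/3 ⊕ ℤ/6 ⊕ ℤ/12 ⊕ ℤ/24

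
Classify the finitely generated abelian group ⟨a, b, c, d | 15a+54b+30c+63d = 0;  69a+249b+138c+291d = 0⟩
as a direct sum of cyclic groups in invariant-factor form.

rank_ℚ(R)=2; free=4−2=2
SNF(R) diag = [3, 3] → torsion [3, 3]

Answer: M ≅ ℤ^2 ⊕ ℤ/3 ⊕ ℤ/3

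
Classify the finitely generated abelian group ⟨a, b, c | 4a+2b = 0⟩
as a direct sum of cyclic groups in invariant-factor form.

Answer: M ≅ ℤ^2 ⊕ ℤ/2

Derivation:
rank_ℚ(R)=1; free=3−1=2
SNF(R) diag = [2] → torsion [2]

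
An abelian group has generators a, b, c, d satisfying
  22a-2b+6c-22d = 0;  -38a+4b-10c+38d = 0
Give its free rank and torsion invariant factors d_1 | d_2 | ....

Answer: M ≅ ℤ^2 ⊕ ℤ/2 ⊕ ℤ/2

Derivation:
rank_ℚ(R)=2; free=4−2=2
SNF(R) diag = [2, 2] → torsion [2, 2]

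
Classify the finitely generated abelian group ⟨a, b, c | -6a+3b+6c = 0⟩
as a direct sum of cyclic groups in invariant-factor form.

Answer: M ≅ ℤ^2 ⊕ ℤ/3

Derivation:
rank_ℚ(R)=1; free=3−1=2
SNF(R) diag = [3] → torsion [3]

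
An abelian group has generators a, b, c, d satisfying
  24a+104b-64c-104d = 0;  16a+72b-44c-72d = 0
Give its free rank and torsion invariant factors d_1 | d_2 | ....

rank_ℚ(R)=2; free=4−2=2
SNF(R) diag = [4, 8] → torsion [4, 8]

Answer: M ≅ ℤ^2 ⊕ ℤ/4 ⊕ ℤ/8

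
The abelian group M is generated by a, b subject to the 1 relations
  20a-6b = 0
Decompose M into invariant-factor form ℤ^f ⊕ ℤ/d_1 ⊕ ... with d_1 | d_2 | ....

Answer: M ≅ ℤ^1 ⊕ ℤ/2

Derivation:
rank_ℚ(R)=1; free=2−1=1
SNF(R) diag = [2] → torsion [2]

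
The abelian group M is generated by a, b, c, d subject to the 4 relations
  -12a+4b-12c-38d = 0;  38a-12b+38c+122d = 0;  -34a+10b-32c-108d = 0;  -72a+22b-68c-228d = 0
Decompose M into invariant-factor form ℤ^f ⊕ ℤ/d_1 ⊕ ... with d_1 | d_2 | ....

Answer: M ≅ ℤ/2 ⊕ ℤ/2 ⊕ ℤ/2 ⊕ ℤ/2

Derivation:
rank_ℚ(R)=4; free=4−4=0
SNF(R) diag = [2, 2, 2, 2] → torsion [2, 2, 2, 2]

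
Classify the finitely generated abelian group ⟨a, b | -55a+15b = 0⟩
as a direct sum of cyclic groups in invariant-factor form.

rank_ℚ(R)=1; free=2−1=1
SNF(R) diag = [5] → torsion [5]

Answer: M ≅ ℤ^1 ⊕ ℤ/5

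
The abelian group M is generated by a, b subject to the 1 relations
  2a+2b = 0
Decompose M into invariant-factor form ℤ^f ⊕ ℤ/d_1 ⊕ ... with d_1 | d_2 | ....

rank_ℚ(R)=1; free=2−1=1
SNF(R) diag = [2] → torsion [2]

Answer: M ≅ ℤ^1 ⊕ ℤ/2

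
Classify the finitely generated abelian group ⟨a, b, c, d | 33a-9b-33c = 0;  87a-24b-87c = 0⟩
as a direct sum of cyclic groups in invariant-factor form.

Answer: M ≅ ℤ^2 ⊕ ℤ/3 ⊕ ℤ/3

Derivation:
rank_ℚ(R)=2; free=4−2=2
SNF(R) diag = [3, 3] → torsion [3, 3]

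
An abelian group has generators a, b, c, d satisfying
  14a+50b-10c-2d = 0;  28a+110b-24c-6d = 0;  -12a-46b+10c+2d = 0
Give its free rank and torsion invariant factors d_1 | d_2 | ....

rank_ℚ(R)=3; free=4−3=1
SNF(R) diag = [2, 2, 6] → torsion [2, 2, 6]

Answer: M ≅ ℤ^1 ⊕ ℤ/2 ⊕ ℤ/2 ⊕ ℤ/6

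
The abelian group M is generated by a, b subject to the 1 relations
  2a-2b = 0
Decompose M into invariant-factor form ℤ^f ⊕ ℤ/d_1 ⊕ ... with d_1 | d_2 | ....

Answer: M ≅ ℤ^1 ⊕ ℤ/2

Derivation:
rank_ℚ(R)=1; free=2−1=1
SNF(R) diag = [2] → torsion [2]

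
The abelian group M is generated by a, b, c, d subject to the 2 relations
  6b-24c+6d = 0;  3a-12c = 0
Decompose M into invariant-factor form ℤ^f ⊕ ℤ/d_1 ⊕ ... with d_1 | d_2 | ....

Answer: M ≅ ℤ^2 ⊕ ℤ/3 ⊕ ℤ/6

Derivation:
rank_ℚ(R)=2; free=4−2=2
SNF(R) diag = [3, 6] → torsion [3, 6]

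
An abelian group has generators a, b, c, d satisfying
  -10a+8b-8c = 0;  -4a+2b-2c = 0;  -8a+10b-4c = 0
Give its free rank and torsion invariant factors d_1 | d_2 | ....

Answer: M ≅ ℤ^1 ⊕ ℤ/2 ⊕ ℤ/6 ⊕ ℤ/6

Derivation:
rank_ℚ(R)=3; free=4−3=1
SNF(R) diag = [2, 6, 6] → torsion [2, 6, 6]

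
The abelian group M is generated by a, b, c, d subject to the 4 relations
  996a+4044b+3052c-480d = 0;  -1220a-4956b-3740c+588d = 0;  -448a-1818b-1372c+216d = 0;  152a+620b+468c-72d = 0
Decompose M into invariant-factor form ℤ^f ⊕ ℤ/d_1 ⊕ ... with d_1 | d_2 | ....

Answer: M ≅ ℤ/2 ⊕ ℤ/4 ⊕ ℤ/4 ⊕ ℤ/12

Derivation:
rank_ℚ(R)=4; free=4−4=0
SNF(R) diag = [2, 4, 4, 12] → torsion [2, 4, 4, 12]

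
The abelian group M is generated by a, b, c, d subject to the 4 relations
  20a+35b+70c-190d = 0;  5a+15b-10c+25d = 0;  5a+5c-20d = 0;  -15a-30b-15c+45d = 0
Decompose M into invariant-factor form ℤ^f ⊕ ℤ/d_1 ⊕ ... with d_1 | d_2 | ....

rank_ℚ(R)=4; free=4−4=0
SNF(R) diag = [5, 5, 15, 15] → torsion [5, 5, 15, 15]

Answer: M ≅ ℤ/5 ⊕ ℤ/5 ⊕ ℤ/15 ⊕ ℤ/15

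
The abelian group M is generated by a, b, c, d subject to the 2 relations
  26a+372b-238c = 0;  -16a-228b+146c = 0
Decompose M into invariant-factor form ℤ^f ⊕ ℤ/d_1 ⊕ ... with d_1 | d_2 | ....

Answer: M ≅ ℤ^2 ⊕ ℤ/2 ⊕ ℤ/6

Derivation:
rank_ℚ(R)=2; free=4−2=2
SNF(R) diag = [2, 6] → torsion [2, 6]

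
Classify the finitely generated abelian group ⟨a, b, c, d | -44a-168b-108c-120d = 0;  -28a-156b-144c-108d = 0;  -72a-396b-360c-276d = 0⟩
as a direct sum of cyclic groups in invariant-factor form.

rank_ℚ(R)=3; free=4−3=1
SNF(R) diag = [4, 12, 36] → torsion [4, 12, 36]

Answer: M ≅ ℤ^1 ⊕ ℤ/4 ⊕ ℤ/12 ⊕ ℤ/36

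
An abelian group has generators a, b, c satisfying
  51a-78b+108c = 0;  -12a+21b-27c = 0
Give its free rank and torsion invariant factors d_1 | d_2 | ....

rank_ℚ(R)=2; free=3−2=1
SNF(R) diag = [3, 9] → torsion [3, 9]

Answer: M ≅ ℤ^1 ⊕ ℤ/3 ⊕ ℤ/9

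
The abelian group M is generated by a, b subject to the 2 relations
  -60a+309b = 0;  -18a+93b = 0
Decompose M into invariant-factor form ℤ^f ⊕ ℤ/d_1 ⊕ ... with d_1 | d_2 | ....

rank_ℚ(R)=2; free=2−2=0
SNF(R) diag = [3, 6] → torsion [3, 6]

Answer: M ≅ ℤ/3 ⊕ ℤ/6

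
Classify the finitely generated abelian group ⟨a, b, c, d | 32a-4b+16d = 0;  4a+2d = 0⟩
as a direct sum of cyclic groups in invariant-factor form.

rank_ℚ(R)=2; free=4−2=2
SNF(R) diag = [2, 4] → torsion [2, 4]

Answer: M ≅ ℤ^2 ⊕ ℤ/2 ⊕ ℤ/4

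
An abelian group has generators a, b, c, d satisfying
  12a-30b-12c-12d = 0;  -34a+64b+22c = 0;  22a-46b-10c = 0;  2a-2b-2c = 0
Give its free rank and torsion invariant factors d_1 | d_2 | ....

rank_ℚ(R)=4; free=4−4=0
SNF(R) diag = [2, 6, 12, 12] → torsion [2, 6, 12, 12]

Answer: M ≅ ℤ/2 ⊕ ℤ/6 ⊕ ℤ/12 ⊕ ℤ/12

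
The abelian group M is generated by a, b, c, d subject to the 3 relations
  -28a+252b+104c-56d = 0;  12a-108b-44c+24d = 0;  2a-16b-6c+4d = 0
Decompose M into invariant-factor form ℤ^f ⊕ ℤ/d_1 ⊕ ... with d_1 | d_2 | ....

Answer: M ≅ ℤ^1 ⊕ ℤ/2 ⊕ ℤ/4 ⊕ ℤ/4

Derivation:
rank_ℚ(R)=3; free=4−3=1
SNF(R) diag = [2, 4, 4] → torsion [2, 4, 4]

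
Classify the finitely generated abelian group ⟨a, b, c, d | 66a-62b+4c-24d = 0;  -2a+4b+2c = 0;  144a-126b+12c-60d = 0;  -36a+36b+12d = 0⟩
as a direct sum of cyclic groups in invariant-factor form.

rank_ℚ(R)=4; free=4−4=0
SNF(R) diag = [2, 2, 6, 12] → torsion [2, 2, 6, 12]

Answer: M ≅ ℤ/2 ⊕ ℤ/2 ⊕ ℤ/6 ⊕ ℤ/12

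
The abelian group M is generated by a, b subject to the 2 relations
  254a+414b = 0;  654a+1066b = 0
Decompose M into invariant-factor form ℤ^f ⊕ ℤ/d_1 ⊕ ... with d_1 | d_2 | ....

Answer: M ≅ ℤ/2 ⊕ ℤ/4

Derivation:
rank_ℚ(R)=2; free=2−2=0
SNF(R) diag = [2, 4] → torsion [2, 4]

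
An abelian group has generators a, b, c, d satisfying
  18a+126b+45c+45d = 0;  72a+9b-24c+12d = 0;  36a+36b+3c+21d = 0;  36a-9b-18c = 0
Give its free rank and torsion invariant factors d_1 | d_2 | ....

rank_ℚ(R)=4; free=4−4=0
SNF(R) diag = [3, 9, 18, 18] → torsion [3, 9, 18, 18]

Answer: M ≅ ℤ/3 ⊕ ℤ/9 ⊕ ℤ/18 ⊕ ℤ/18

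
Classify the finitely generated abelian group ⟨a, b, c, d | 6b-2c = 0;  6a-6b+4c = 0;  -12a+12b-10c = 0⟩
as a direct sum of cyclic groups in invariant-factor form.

Answer: M ≅ ℤ^1 ⊕ ℤ/2 ⊕ ℤ/6 ⊕ ℤ/6

Derivation:
rank_ℚ(R)=3; free=4−3=1
SNF(R) diag = [2, 6, 6] → torsion [2, 6, 6]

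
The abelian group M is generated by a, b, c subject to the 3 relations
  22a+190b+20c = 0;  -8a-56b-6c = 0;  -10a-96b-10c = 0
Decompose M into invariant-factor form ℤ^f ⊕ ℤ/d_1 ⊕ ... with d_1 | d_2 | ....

Answer: M ≅ ℤ/2 ⊕ ℤ/2 ⊕ ℤ/2

Derivation:
rank_ℚ(R)=3; free=3−3=0
SNF(R) diag = [2, 2, 2] → torsion [2, 2, 2]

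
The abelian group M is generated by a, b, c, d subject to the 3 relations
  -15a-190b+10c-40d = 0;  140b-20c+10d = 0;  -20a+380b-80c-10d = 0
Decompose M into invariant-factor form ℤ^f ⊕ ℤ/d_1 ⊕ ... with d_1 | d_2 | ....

Answer: M ≅ ℤ^1 ⊕ ℤ/5 ⊕ ℤ/10 ⊕ ℤ/20

Derivation:
rank_ℚ(R)=3; free=4−3=1
SNF(R) diag = [5, 10, 20] → torsion [5, 10, 20]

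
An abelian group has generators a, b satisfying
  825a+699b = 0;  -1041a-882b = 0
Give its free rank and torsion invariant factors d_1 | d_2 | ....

Answer: M ≅ ℤ/3 ⊕ ℤ/3

Derivation:
rank_ℚ(R)=2; free=2−2=0
SNF(R) diag = [3, 3] → torsion [3, 3]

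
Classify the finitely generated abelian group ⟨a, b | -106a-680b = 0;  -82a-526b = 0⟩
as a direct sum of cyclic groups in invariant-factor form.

Answer: M ≅ ℤ/2 ⊕ ℤ/2

Derivation:
rank_ℚ(R)=2; free=2−2=0
SNF(R) diag = [2, 2] → torsion [2, 2]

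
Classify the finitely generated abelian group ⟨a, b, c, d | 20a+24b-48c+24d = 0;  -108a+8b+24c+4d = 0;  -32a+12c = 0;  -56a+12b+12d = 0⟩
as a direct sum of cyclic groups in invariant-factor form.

rank_ℚ(R)=4; free=4−4=0
SNF(R) diag = [4, 4, 12, 12] → torsion [4, 4, 12, 12]

Answer: M ≅ ℤ/4 ⊕ ℤ/4 ⊕ ℤ/12 ⊕ ℤ/12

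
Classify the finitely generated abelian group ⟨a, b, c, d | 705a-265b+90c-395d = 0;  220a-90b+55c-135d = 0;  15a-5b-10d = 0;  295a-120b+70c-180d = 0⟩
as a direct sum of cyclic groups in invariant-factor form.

Answer: M ≅ ℤ/5 ⊕ ℤ/5 ⊕ ℤ/15 ⊕ ℤ/45

Derivation:
rank_ℚ(R)=4; free=4−4=0
SNF(R) diag = [5, 5, 15, 45] → torsion [5, 5, 15, 45]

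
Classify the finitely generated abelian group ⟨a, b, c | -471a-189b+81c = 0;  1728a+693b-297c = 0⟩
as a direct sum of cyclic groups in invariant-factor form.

Answer: M ≅ ℤ^1 ⊕ ℤ/3 ⊕ ℤ/9

Derivation:
rank_ℚ(R)=2; free=3−2=1
SNF(R) diag = [3, 9] → torsion [3, 9]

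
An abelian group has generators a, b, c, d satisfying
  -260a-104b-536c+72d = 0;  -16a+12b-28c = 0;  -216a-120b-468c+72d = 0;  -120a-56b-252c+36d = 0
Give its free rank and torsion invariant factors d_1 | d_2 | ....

Answer: M ≅ ℤ/4 ⊕ ℤ/4 ⊕ ℤ/12 ⊕ ℤ/36

Derivation:
rank_ℚ(R)=4; free=4−4=0
SNF(R) diag = [4, 4, 12, 36] → torsion [4, 4, 12, 36]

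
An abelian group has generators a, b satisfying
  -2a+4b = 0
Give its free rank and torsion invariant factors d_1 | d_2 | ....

rank_ℚ(R)=1; free=2−1=1
SNF(R) diag = [2] → torsion [2]

Answer: M ≅ ℤ^1 ⊕ ℤ/2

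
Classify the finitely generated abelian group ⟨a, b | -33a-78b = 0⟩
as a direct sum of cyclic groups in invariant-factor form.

Answer: M ≅ ℤ^1 ⊕ ℤ/3

Derivation:
rank_ℚ(R)=1; free=2−1=1
SNF(R) diag = [3] → torsion [3]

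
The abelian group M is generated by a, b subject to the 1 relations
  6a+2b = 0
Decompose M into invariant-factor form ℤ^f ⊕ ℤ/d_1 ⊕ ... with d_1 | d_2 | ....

rank_ℚ(R)=1; free=2−1=1
SNF(R) diag = [2] → torsion [2]

Answer: M ≅ ℤ^1 ⊕ ℤ/2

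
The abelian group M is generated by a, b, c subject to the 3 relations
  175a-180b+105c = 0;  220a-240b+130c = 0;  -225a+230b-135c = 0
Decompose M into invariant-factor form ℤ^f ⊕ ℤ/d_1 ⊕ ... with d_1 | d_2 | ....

rank_ℚ(R)=3; free=3−3=0
SNF(R) diag = [5, 10, 10] → torsion [5, 10, 10]

Answer: M ≅ ℤ/5 ⊕ ℤ/10 ⊕ ℤ/10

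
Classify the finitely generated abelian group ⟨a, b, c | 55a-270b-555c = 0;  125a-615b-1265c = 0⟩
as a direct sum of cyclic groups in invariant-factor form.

Answer: M ≅ ℤ^1 ⊕ ℤ/5 ⊕ ℤ/5

Derivation:
rank_ℚ(R)=2; free=3−2=1
SNF(R) diag = [5, 5] → torsion [5, 5]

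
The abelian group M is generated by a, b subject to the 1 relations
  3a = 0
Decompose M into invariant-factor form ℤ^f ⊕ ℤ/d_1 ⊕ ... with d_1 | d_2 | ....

rank_ℚ(R)=1; free=2−1=1
SNF(R) diag = [3] → torsion [3]

Answer: M ≅ ℤ^1 ⊕ ℤ/3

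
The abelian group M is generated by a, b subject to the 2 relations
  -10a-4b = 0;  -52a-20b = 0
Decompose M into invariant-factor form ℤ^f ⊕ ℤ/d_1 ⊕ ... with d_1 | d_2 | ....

rank_ℚ(R)=2; free=2−2=0
SNF(R) diag = [2, 4] → torsion [2, 4]

Answer: M ≅ ℤ/2 ⊕ ℤ/4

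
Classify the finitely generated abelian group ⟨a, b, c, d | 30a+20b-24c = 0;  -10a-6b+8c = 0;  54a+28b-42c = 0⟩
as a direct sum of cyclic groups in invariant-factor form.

Answer: M ≅ ℤ^1 ⊕ ℤ/2 ⊕ ℤ/2 ⊕ ℤ/6

Derivation:
rank_ℚ(R)=3; free=4−3=1
SNF(R) diag = [2, 2, 6] → torsion [2, 2, 6]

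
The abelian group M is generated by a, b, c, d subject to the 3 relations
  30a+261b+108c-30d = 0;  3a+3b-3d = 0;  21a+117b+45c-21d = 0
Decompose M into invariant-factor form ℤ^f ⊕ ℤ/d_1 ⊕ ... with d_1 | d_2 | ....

rank_ℚ(R)=3; free=4−3=1
SNF(R) diag = [3, 3, 9] → torsion [3, 3, 9]

Answer: M ≅ ℤ^1 ⊕ ℤ/3 ⊕ ℤ/3 ⊕ ℤ/9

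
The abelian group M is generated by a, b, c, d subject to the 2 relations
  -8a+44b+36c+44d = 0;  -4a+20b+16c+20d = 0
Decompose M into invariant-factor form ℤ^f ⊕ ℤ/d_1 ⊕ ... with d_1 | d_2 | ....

rank_ℚ(R)=2; free=4−2=2
SNF(R) diag = [4, 4] → torsion [4, 4]

Answer: M ≅ ℤ^2 ⊕ ℤ/4 ⊕ ℤ/4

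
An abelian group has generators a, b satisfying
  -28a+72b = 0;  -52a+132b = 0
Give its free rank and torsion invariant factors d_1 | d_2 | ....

rank_ℚ(R)=2; free=2−2=0
SNF(R) diag = [4, 12] → torsion [4, 12]

Answer: M ≅ ℤ/4 ⊕ ℤ/12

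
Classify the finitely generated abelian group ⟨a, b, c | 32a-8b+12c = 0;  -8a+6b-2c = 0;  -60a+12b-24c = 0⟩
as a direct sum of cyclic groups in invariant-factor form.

rank_ℚ(R)=3; free=3−3=0
SNF(R) diag = [2, 4, 12] → torsion [2, 4, 12]

Answer: M ≅ ℤ/2 ⊕ ℤ/4 ⊕ ℤ/12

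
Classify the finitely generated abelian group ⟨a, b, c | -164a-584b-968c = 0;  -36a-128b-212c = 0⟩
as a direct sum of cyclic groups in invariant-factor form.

Answer: M ≅ ℤ^1 ⊕ ℤ/4 ⊕ ℤ/4

Derivation:
rank_ℚ(R)=2; free=3−2=1
SNF(R) diag = [4, 4] → torsion [4, 4]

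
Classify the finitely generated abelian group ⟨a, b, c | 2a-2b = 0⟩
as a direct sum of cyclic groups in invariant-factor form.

rank_ℚ(R)=1; free=3−1=2
SNF(R) diag = [2] → torsion [2]

Answer: M ≅ ℤ^2 ⊕ ℤ/2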